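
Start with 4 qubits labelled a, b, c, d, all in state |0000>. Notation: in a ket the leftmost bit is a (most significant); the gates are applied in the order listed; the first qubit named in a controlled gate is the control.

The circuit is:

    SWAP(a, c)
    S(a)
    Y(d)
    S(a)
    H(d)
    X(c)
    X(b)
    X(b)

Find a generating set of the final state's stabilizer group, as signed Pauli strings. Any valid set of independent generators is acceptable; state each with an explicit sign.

The final state is stabilized by the group generated by -IIIX, +ZIII, +IZII, -IIZI; other independent generating sets are equally valid. Key observation: the block from step 7 through step 8 cancels to the identity and can be dropped.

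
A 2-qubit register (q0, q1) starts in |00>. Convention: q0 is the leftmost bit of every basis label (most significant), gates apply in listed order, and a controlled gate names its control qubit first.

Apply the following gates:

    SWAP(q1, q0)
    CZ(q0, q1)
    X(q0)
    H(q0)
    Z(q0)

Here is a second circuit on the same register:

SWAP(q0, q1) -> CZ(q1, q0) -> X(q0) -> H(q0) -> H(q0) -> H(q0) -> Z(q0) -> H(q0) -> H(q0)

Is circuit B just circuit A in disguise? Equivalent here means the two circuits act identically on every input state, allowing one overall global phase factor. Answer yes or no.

Yes: on every input state the two circuits agree up to one overall phase factor.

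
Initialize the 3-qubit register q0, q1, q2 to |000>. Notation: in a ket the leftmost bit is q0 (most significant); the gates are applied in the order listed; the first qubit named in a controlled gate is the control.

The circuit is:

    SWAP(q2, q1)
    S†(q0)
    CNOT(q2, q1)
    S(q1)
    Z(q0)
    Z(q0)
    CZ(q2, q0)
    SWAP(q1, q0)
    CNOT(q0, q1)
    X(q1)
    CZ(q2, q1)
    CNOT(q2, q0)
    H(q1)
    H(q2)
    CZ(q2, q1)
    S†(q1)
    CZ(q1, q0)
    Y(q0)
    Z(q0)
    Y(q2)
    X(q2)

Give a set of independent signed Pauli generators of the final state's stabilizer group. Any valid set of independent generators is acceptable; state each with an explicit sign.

The stabilizer group can be generated by +IYZ, -IZX, -ZII, among other valid generating sets.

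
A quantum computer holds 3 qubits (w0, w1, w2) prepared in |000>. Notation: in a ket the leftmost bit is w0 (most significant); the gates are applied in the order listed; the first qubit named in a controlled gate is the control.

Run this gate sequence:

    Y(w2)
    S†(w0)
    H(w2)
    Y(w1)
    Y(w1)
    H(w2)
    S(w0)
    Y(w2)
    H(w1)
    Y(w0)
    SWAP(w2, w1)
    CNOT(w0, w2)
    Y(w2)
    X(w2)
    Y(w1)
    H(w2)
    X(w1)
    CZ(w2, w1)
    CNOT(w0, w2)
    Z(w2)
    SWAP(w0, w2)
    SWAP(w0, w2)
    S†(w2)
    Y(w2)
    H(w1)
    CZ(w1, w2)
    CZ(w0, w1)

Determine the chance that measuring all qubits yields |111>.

Outcome |111> occurs with probability 1/2.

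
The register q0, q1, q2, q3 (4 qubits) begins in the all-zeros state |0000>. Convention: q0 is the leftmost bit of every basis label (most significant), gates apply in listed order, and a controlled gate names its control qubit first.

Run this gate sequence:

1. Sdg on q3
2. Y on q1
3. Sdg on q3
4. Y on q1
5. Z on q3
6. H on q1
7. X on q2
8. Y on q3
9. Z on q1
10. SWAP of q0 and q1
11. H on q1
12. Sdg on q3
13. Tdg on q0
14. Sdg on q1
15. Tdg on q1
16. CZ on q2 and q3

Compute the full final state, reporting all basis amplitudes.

The resulting statevector has amplitude -1/2 on |0011>, exp(I*pi/4)/2 on |0111>, -exp(3*I*pi/4)/2 on |1011>, -1/2 on |1111>, and 0 on every other basis state.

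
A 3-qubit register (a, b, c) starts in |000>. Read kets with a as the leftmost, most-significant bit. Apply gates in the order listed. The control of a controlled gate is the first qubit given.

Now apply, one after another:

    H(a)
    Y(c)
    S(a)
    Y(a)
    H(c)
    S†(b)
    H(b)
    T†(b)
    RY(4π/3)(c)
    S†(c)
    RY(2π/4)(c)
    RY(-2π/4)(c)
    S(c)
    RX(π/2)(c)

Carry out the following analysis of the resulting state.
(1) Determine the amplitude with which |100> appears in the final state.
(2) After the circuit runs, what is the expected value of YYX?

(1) The amplitude on |100> is (1 - I)*(-sqrt(3) + I)/8.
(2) The expectation value of YYX is -sqrt(2)/4.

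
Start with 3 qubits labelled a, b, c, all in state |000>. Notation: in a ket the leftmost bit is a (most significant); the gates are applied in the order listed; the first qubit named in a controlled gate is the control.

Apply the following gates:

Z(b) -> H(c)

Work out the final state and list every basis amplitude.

The resulting statevector has amplitude sqrt(2)/2 on |000>, sqrt(2)/2 on |001>, and 0 on every other basis state.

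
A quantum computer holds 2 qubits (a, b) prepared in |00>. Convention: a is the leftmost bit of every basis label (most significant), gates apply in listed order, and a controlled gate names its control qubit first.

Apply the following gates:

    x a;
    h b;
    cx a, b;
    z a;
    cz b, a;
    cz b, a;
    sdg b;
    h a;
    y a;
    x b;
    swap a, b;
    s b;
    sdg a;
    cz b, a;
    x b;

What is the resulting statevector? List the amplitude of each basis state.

The final amplitudes are -I/2 on |00>, -1/2 on |01>, I/2 on |10>, -1/2 on |11>. Key observation: gates 5-6 undo each other exactly, leaving only the rest of the circuit to track.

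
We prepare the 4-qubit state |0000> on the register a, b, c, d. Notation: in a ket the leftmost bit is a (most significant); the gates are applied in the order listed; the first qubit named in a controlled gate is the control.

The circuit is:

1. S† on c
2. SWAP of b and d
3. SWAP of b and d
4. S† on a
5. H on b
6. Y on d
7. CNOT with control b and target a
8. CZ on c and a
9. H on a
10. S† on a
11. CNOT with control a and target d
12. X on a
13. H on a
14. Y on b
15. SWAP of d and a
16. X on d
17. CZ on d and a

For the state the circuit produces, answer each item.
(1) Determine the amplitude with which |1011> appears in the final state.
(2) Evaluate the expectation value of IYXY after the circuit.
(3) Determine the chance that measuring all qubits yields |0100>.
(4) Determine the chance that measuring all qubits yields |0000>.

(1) The amplitude on |1011> is 0.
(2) The expectation value of IYXY is 0.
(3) Outcome |0100> occurs with probability 1/8.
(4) A full measurement returns |0000> with probability 1/8.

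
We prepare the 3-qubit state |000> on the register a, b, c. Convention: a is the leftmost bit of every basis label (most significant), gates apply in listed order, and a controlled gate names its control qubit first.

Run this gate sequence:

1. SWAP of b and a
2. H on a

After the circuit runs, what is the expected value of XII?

The observable XII averages to 1.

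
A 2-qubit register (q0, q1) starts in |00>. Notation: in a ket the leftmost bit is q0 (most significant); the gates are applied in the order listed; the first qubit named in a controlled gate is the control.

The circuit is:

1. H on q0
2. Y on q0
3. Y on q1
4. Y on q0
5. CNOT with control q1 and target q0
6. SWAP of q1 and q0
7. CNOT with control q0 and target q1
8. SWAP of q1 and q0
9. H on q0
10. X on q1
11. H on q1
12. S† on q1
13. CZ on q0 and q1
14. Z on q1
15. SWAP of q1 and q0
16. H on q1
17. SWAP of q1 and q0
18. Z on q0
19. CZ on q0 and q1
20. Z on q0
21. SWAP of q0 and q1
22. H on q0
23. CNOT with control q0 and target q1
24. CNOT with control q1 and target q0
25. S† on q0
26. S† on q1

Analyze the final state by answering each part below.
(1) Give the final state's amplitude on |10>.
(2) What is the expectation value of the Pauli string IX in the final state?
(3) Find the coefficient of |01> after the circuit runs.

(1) The final state's coefficient on |10> equals sqrt(2)*(1 + I)/4.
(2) The observable IX averages to -1.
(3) |01> carries amplitude sqrt(2)*(1 - I)/4 in the final state.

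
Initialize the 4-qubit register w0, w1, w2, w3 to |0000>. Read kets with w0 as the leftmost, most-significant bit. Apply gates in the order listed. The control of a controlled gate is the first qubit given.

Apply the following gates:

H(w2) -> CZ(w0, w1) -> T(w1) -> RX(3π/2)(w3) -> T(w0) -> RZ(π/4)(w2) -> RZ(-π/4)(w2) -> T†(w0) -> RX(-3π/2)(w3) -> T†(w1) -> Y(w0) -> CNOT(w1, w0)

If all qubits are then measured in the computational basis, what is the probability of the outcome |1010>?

Outcome |1010> occurs with probability 1/2. Key observation: gates 3-10 undo each other exactly, leaving only the rest of the circuit to track.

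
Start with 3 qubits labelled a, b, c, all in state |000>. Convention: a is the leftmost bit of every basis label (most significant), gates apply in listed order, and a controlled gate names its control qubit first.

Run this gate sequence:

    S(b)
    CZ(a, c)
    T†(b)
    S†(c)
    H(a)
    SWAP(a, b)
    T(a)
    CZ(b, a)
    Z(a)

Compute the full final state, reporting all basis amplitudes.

The resulting statevector has amplitude sqrt(2)/2 on |000>, sqrt(2)/2 on |010>, and 0 on every other basis state.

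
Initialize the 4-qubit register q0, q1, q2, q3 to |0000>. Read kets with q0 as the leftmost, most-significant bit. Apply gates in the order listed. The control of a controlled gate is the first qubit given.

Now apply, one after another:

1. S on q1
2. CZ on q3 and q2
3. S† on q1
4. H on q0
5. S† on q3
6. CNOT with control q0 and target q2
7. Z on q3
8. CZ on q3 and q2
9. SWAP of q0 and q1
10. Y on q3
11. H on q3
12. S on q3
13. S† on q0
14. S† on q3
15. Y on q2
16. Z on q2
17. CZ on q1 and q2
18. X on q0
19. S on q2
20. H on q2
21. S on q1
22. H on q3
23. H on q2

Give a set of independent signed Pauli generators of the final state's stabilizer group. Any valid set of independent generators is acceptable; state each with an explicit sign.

One valid set of independent stabilizer generators is +IXXI, -ZIII, -IZZI, -IIIZ (any independent generating set of the same group is equally correct).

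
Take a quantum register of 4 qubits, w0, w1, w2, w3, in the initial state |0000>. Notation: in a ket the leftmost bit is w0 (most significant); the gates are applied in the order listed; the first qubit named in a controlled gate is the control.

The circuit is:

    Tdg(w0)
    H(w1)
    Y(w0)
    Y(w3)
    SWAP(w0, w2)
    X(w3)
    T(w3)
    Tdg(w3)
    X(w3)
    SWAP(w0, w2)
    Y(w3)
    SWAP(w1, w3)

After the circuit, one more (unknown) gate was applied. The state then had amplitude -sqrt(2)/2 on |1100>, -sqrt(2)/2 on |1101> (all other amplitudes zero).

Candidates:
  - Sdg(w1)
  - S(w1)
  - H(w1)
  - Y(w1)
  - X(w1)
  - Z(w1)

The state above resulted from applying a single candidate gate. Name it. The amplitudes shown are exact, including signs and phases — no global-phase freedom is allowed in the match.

It was Y(w1) that produced the state shown.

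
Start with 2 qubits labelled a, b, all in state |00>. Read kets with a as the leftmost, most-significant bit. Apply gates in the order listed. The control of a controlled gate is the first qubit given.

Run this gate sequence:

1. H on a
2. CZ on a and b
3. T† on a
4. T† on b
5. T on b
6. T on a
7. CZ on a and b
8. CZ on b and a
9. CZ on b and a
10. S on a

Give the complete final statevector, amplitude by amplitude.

The resulting statevector has amplitude sqrt(2)/2 on |00>, 0 on |01>, sqrt(2)*I/2 on |10>, 0 on |11>. Key observation: gates 2-7 undo each other exactly, leaving only the rest of the circuit to track.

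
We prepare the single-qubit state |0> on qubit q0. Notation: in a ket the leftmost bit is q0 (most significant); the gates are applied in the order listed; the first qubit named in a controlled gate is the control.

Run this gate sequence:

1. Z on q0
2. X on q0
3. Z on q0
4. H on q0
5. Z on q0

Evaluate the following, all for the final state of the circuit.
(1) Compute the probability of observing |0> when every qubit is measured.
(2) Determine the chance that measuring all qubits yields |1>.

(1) A full measurement returns |0> with probability 1/2.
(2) The probability of measuring |1> is 1/2.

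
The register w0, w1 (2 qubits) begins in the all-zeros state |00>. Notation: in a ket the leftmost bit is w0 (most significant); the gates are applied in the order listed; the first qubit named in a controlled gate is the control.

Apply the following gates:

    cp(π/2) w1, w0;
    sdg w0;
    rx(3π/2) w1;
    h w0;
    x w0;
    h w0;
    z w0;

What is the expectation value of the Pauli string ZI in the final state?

The observable ZI averages to 1. Key observation: gates 4-7 undo each other exactly, leaving only the rest of the circuit to track.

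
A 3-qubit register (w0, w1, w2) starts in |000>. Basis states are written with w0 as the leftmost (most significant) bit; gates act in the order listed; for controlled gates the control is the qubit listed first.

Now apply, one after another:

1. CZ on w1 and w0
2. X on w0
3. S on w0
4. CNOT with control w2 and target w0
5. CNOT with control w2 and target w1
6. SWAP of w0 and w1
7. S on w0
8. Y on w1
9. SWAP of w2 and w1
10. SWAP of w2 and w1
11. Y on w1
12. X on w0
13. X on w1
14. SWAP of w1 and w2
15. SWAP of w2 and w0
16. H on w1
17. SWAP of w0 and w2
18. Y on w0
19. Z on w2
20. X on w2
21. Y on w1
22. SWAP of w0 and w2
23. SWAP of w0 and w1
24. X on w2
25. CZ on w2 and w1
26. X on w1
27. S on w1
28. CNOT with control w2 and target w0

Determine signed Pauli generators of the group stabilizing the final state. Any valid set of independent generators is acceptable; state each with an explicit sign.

One valid set of independent stabilizer generators is -XII, +IZI, -IIZ (any independent generating set of the same group is equally correct). Key observation: steps 8-11 multiply out to the identity, so the circuit reduces to the remaining gates.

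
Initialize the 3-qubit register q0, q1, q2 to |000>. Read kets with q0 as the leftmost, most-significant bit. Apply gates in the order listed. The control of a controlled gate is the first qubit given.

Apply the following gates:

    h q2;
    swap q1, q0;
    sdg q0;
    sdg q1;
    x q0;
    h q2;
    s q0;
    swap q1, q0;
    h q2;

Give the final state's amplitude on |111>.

The amplitude on |111> is 0.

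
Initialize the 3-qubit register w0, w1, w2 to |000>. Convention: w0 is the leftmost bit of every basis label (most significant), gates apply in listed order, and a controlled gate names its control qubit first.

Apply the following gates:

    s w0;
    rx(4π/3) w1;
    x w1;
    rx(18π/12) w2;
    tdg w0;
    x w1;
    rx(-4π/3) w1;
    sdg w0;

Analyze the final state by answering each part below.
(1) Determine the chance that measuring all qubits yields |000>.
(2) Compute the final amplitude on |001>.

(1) The probability of measuring |000> is 1/2.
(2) |001> carries amplitude -sqrt(2)*I/2 in the final state.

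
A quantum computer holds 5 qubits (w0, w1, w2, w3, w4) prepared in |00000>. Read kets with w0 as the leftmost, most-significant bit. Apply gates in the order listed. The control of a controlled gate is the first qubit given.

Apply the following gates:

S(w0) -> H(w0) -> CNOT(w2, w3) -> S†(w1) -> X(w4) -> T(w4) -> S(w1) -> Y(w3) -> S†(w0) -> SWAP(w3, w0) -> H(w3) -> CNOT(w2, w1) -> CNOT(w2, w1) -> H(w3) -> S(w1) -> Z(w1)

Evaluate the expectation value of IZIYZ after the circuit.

In the final state, IZIYZ has expectation 1. Key observation: steps 11-14 multiply out to the identity, so the circuit reduces to the remaining gates.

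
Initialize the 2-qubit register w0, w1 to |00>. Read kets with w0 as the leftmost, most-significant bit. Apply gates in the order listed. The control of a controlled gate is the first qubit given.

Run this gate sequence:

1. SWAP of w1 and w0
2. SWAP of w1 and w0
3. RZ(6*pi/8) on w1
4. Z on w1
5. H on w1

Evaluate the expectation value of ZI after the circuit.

The expectation value of ZI is 1. Key observation: gates 1-2 undo each other exactly, leaving only the rest of the circuit to track.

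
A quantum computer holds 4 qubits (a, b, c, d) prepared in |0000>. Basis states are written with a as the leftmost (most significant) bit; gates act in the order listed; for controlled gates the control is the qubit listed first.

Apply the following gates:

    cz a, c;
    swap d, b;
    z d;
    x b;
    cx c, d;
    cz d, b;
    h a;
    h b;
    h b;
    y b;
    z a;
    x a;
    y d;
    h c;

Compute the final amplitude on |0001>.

|0001> carries amplitude -1/2 in the final state. Key observation: gates 8-9 undo each other exactly, leaving only the rest of the circuit to track.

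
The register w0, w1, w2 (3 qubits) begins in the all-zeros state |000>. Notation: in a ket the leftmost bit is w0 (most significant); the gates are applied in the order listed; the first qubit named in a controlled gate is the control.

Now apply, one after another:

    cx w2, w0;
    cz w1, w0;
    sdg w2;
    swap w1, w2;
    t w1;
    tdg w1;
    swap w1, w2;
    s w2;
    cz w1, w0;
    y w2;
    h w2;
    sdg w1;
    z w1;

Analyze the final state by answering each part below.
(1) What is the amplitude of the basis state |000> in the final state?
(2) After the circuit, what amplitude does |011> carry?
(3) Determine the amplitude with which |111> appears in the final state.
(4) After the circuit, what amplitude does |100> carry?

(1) |000> carries amplitude sqrt(2)*I/2 in the final state. Key observation: gates 2-9 undo each other exactly, leaving only the rest of the circuit to track.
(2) The final state's coefficient on |011> equals 0.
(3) The amplitude on |111> is 0.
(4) The amplitude on |100> is 0.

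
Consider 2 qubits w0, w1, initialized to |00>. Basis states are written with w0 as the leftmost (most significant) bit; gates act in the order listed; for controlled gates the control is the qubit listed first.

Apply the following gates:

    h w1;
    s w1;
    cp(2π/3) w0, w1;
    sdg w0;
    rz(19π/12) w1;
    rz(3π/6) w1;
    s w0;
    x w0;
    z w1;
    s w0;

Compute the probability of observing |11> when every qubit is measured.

The probability of measuring |11> is 1/2.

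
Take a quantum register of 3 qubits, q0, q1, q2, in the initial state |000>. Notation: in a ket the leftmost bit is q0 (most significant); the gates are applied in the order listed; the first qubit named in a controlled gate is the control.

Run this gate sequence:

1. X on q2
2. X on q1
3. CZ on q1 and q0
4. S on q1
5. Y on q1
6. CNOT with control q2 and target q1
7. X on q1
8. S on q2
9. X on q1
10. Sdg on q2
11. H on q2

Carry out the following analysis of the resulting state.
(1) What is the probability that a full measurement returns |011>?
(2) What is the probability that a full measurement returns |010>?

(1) The probability of measuring |011> is 1/2.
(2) Outcome |010> occurs with probability 1/2.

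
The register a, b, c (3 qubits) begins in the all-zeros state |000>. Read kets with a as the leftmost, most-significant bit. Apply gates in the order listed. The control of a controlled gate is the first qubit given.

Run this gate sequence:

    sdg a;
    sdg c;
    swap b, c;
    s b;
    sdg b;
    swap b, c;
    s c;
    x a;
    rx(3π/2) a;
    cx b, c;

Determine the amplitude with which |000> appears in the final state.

The amplitude on |000> is -sqrt(2)*I/2. Key observation: steps 2-7 multiply out to the identity, so the circuit reduces to the remaining gates.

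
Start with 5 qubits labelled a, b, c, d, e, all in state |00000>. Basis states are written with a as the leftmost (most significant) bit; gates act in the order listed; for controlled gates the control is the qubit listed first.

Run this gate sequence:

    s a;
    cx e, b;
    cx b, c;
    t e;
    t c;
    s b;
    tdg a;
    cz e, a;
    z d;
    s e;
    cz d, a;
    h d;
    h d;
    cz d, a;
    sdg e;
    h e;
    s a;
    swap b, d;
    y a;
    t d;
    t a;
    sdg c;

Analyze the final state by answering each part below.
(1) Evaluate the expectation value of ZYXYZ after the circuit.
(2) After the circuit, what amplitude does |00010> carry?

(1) The observable ZYXYZ averages to 0. Key observation: steps 10-15 multiply out to the identity, so the circuit reduces to the remaining gates.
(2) |00010> carries amplitude 0 in the final state.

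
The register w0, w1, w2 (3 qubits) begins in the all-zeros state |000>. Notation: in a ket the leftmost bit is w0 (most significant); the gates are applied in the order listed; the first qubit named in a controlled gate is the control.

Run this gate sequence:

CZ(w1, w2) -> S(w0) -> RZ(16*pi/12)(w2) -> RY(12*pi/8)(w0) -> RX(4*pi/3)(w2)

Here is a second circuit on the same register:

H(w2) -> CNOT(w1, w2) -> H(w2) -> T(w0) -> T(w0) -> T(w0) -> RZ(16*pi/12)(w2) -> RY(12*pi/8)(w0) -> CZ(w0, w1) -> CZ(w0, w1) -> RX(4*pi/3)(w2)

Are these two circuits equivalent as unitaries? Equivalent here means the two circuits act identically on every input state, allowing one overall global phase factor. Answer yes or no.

No: there is an input state on which the two circuits produce genuinely different outputs (not merely differing by a phase).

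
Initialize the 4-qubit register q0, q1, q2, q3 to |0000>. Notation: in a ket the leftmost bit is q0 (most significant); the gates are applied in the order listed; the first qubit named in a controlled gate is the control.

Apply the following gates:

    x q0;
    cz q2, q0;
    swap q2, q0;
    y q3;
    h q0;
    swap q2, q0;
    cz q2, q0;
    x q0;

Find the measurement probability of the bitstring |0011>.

The probability of measuring |0011> is 1/2.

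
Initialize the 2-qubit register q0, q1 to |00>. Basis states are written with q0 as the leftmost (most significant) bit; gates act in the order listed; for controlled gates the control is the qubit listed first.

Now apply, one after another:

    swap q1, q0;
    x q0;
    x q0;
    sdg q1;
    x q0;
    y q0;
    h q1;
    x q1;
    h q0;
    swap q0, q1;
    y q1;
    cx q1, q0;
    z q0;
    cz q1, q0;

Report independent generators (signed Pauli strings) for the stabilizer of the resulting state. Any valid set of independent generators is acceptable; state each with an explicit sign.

The final state is stabilized by the group generated by -XZ, -ZX; other independent generating sets are equally valid.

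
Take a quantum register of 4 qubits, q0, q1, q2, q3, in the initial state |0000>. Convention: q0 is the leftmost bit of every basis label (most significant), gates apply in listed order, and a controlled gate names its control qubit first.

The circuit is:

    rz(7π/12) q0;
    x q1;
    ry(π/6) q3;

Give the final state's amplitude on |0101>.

|0101> carries amplitude (-sqrt(6) + sqrt(2))*exp(17*I*pi/24)/4 in the final state.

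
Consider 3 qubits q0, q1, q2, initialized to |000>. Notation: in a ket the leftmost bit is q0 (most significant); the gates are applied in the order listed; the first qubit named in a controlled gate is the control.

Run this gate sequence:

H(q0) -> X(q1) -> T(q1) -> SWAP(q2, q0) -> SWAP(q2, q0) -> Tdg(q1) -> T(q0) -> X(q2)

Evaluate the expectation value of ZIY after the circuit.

The expectation value of ZIY is 0.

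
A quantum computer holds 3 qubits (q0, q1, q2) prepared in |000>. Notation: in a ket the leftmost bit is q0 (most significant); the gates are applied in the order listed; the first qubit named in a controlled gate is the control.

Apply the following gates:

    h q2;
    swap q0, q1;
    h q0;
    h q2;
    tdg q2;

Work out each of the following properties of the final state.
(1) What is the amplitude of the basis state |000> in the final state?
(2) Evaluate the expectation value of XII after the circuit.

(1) The amplitude on |000> is sqrt(2)/2.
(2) The expectation value of XII is 1.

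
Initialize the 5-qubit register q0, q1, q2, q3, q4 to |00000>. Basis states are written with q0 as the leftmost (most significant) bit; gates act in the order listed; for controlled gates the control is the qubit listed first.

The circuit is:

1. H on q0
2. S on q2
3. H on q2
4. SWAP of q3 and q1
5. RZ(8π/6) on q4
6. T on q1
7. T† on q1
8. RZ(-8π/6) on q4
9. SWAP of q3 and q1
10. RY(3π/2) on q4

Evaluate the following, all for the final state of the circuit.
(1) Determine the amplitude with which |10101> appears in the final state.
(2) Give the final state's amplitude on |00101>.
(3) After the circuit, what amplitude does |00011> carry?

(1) The amplitude on |10101> is sqrt(2)/4.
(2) |00101> carries amplitude sqrt(2)/4 in the final state.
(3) The final state's coefficient on |00011> equals 0.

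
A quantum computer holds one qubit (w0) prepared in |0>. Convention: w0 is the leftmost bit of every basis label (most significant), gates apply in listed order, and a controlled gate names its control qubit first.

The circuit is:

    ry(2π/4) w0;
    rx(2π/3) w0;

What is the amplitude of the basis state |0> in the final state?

|0> carries amplitude sqrt(2)/4 - sqrt(6)*I/4 in the final state.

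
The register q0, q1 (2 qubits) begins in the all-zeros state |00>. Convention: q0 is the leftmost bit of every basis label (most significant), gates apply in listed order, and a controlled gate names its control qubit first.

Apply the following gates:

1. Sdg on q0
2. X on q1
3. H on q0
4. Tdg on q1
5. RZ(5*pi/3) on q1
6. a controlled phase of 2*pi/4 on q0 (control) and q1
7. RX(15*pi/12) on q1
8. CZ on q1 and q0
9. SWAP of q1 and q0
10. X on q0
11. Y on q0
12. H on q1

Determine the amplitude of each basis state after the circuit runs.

After the circuit, the state carries amplitude (1 - I)*sqrt(sqrt(2) + 2)*exp(I*pi/12)/4 on |00>, (-1 - I)*sqrt(sqrt(2) + 2)*exp(I*pi/12)/4 on |01>, (1 - I)*sqrt(2 - sqrt(2))*exp(I*pi/12)/4 on |10>, (1 + I)*sqrt(2 - sqrt(2))*exp(I*pi/12)/4 on |11>.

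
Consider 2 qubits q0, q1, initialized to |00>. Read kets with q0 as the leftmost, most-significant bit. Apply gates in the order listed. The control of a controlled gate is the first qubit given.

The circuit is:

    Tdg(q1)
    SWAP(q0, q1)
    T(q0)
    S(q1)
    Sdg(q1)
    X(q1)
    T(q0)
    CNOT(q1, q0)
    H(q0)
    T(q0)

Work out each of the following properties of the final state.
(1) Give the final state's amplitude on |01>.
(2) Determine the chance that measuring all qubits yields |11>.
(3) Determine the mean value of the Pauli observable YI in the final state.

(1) The final state's coefficient on |01> equals sqrt(2)/2. Key observation: steps 4-5 multiply out to the identity, so the circuit reduces to the remaining gates.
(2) Outcome |11> occurs with probability 1/2.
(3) The observable YI averages to -sqrt(2)/2.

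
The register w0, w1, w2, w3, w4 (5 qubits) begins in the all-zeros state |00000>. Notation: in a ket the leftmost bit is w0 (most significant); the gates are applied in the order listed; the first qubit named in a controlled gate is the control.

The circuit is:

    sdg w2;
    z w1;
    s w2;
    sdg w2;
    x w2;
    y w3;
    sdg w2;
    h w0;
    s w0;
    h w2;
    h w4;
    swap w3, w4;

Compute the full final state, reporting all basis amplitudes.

The resulting statevector has amplitude sqrt(2)/4 on |00001>, sqrt(2)/4 on |00011>, -sqrt(2)/4 on |00101>, -sqrt(2)/4 on |00111>, sqrt(2)*I/4 on |10001>, sqrt(2)*I/4 on |10011>, -sqrt(2)*I/4 on |10101>, -sqrt(2)*I/4 on |10111>, and 0 on every other basis state.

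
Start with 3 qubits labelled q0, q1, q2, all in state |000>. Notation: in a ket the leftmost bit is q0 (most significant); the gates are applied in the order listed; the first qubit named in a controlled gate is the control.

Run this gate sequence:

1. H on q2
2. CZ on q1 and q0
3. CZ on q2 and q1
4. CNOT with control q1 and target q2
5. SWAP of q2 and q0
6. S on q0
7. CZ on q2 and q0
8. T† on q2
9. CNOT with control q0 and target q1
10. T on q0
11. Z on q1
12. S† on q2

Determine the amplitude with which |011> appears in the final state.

|011> carries amplitude 0 in the final state.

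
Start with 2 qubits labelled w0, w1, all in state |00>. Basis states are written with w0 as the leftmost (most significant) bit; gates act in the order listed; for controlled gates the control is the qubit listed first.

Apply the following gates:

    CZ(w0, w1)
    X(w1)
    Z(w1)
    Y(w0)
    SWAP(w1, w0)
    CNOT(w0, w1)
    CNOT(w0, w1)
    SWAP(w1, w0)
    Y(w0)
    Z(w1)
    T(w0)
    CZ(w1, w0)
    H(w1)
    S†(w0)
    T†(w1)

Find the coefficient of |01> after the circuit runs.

The amplitude on |01> is sqrt(2)*exp(3*I*pi/4)/2. Key observation: the block from step 3 through step 10 cancels to the identity and can be dropped.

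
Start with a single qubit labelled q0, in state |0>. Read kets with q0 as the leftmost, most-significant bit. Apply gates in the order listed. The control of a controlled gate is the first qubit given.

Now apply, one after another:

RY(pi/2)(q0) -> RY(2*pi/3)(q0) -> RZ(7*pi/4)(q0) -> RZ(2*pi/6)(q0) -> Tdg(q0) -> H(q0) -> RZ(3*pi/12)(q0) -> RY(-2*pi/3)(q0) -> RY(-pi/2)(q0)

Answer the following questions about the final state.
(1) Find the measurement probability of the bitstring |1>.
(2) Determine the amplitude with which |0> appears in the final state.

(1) A full measurement returns |1> with probability -sqrt(6)/16 + sqrt(2)/32 + 5/16.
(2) The final state's coefficient on |0> equals -sqrt(2)*exp(2*I*pi/3)/8 - sqrt(6)*exp(5*I*pi/6)/8 - sqrt(2)*exp(11*I*pi/12)/4 - sqrt(6)*exp(11*I*pi/12)/8 + sqrt(2)*exp(I*pi/12)/8 + sqrt(2)*exp(5*I*pi/6)/4.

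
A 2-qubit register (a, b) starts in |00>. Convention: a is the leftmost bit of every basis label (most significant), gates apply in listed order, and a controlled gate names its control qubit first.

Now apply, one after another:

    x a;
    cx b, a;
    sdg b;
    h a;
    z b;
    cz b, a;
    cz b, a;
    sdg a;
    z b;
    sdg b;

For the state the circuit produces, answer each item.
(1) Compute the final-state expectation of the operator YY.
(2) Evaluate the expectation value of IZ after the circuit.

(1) In the final state, YY has expectation 0.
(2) The observable IZ averages to 1.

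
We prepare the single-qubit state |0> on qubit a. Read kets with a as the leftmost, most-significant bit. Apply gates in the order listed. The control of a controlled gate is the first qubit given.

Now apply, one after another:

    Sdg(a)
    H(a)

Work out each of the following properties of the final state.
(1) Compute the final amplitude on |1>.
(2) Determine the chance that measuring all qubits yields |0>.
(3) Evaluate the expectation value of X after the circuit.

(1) |1> carries amplitude sqrt(2)/2 in the final state.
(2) The probability of measuring |0> is 1/2.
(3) The expectation value of X is 1.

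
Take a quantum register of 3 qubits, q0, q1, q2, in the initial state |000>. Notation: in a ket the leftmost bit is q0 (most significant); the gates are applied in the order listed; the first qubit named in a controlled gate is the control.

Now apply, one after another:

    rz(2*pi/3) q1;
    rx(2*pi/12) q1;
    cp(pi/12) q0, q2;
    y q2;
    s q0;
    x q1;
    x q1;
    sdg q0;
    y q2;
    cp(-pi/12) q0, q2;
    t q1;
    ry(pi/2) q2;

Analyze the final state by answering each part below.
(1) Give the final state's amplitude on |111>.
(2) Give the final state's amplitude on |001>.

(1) The amplitude on |111> is 0. Key observation: steps 3-10 multiply out to the identity, so the circuit reduces to the remaining gates.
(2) The final state's coefficient on |001> equals (-sqrt(3) - 1)*exp(2*I*pi/3)/4.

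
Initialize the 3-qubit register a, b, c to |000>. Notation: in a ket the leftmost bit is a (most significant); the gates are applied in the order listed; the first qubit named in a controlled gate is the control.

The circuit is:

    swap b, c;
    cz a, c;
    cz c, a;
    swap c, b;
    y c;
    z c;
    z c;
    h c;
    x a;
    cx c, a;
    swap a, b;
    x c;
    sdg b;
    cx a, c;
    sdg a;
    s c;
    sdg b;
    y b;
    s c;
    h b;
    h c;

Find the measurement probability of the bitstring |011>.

Outcome |011> occurs with probability 1/2.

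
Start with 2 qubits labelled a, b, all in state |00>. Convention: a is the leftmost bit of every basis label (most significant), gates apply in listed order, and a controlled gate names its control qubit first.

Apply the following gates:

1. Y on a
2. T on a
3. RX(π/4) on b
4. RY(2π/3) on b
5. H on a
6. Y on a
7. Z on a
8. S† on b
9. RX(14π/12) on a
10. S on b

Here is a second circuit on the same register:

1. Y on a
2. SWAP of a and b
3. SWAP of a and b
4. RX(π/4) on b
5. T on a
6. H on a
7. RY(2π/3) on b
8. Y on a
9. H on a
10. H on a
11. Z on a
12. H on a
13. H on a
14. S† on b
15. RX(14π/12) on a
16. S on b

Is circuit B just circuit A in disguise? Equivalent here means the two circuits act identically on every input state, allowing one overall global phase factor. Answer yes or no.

Yes: on every input state the two circuits agree up to one overall phase factor.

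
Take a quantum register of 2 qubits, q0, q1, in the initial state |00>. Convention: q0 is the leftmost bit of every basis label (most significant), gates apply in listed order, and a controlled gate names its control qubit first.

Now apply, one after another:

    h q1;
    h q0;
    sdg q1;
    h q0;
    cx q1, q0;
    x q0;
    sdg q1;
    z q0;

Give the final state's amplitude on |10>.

The final state's coefficient on |10> equals -sqrt(2)/2.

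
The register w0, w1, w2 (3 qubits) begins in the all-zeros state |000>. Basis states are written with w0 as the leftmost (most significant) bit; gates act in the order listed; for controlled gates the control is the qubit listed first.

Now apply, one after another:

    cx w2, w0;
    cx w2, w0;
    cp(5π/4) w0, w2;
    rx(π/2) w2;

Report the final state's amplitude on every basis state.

After the circuit, the state carries amplitude sqrt(2)/2 on |000>, -sqrt(2)*I/2 on |001>, and 0 on every other basis state.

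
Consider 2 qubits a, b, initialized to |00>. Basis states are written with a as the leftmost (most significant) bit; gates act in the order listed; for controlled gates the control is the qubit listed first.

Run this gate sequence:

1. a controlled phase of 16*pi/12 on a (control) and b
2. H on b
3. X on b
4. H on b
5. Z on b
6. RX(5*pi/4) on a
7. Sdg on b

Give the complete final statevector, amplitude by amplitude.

After the circuit, the state carries amplitude -sqrt(2 - sqrt(2))/2 on |00>, 0 on |01>, -I*sqrt(sqrt(2) + 2)/2 on |10>, 0 on |11>.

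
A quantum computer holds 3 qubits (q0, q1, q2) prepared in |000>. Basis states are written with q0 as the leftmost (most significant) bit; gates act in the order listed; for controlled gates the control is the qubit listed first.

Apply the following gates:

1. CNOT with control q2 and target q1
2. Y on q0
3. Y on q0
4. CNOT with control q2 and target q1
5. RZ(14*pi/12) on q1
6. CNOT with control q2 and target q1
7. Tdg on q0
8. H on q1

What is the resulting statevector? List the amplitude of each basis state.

The final amplitudes are -sqrt(2)*exp(5*I*pi/12)/2 on |000>, -sqrt(2)*exp(5*I*pi/12)/2 on |010>, and 0 on every other basis state. Key observation: the block from step 1 through step 4 cancels to the identity and can be dropped.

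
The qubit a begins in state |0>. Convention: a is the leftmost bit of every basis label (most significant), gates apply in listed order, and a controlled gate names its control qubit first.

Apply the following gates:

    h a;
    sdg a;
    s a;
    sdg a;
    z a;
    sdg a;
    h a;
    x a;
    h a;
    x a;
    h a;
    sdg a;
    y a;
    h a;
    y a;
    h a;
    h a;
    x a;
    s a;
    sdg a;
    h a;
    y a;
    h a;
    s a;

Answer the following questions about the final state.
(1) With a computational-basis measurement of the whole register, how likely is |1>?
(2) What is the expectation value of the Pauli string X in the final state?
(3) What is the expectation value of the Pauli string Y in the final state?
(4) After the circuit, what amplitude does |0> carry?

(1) A full measurement returns |1> with probability 1/2.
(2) In the final state, X has expectation 0.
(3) The observable Y averages to 1.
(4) The final state's coefficient on |0> equals sqrt(2)/2.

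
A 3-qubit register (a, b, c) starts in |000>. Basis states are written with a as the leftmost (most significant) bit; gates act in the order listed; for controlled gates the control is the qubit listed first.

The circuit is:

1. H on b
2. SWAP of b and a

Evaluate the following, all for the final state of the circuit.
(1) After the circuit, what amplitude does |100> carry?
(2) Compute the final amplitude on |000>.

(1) The final state's coefficient on |100> equals sqrt(2)/2.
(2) The amplitude on |000> is sqrt(2)/2.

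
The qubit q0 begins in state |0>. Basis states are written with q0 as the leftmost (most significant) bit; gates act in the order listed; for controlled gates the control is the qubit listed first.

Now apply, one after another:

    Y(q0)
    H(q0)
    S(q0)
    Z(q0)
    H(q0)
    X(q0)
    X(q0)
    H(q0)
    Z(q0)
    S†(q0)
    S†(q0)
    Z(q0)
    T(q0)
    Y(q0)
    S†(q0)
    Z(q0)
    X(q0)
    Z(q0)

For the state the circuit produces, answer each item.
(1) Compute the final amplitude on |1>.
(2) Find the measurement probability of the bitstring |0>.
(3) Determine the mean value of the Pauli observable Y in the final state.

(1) The final state's coefficient on |1> equals sqrt(2)*exp(3*I*pi/4)/2. Key observation: gates 3-10 undo each other exactly, leaving only the rest of the circuit to track.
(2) A full measurement returns |0> with probability 1/2.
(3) In the final state, Y has expectation -sqrt(2)/2.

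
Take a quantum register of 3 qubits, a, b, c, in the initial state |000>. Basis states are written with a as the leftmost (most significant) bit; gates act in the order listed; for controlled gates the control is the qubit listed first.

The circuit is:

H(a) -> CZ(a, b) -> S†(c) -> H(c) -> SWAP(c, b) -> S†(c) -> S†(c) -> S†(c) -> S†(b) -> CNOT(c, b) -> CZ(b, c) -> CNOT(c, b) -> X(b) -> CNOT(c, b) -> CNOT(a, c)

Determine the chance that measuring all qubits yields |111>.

A full measurement returns |111> with probability 1/4.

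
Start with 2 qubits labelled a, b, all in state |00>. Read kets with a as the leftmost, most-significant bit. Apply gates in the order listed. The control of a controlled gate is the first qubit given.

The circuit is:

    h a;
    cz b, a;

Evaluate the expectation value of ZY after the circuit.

The observable ZY averages to 0.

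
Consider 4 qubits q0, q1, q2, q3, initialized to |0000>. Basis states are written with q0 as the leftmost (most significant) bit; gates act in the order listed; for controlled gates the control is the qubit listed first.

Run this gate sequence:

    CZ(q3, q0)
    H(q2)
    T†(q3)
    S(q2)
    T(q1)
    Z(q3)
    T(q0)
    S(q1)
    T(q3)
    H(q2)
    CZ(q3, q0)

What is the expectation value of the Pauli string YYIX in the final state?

The expectation value of YYIX is 0.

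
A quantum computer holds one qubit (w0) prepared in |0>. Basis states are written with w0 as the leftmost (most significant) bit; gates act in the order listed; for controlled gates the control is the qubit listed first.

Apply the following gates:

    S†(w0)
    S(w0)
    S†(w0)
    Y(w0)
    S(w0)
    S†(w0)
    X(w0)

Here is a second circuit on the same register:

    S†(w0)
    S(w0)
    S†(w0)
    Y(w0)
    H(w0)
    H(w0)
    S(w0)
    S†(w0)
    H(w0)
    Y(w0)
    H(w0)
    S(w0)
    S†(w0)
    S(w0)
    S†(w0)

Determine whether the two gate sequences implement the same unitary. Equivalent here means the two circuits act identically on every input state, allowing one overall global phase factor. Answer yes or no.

No, they are not equivalent — no single phase factor reconciles the two unitaries.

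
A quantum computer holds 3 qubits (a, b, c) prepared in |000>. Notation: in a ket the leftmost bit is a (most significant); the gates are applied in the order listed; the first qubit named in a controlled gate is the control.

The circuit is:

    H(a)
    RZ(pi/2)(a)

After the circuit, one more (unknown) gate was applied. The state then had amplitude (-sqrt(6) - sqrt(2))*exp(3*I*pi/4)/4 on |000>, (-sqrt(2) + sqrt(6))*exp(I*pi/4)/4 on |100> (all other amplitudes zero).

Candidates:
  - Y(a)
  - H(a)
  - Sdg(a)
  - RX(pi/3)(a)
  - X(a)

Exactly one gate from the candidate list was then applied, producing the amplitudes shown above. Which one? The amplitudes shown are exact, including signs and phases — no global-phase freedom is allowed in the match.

The applied gate was RX(pi/3)(a).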